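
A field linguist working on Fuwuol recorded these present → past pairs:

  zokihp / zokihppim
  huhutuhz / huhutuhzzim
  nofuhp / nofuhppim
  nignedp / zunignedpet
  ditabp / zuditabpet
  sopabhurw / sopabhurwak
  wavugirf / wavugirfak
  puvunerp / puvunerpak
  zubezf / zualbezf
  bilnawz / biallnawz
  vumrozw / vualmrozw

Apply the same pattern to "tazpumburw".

zokihp and nignedp both end in -p yet inflect differently (zokihppim, zunignedpet), so the final letter is not what conditions the rule; the second-to-last letter is.
"tazpumburw" has second-to-last letter 'r'. The stems whose second-to-last letter is 'r' (sopabhurw → sopabhurwak, wavugirf → wavugirfak, puvunerp → puvunerpak) add -ak.
So tazpumburw → tazpumburwak.

tazpumburwak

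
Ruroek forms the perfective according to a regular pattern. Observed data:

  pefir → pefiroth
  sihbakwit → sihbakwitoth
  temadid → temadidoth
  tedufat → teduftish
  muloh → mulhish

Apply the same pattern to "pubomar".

pubomrish

sihbakwit and tedufat both end in -t yet inflect differently (sihbakwitoth, teduftish), so the final letter is not what conditions the rule; the last vowel is.
"pubomar" has last vowel 'a'. The one such stem in the data (tedufat → teduftish) deletes the last vowel and adds -ish (as does muloh), so the same rule applies.
So pubomar → pubomrish.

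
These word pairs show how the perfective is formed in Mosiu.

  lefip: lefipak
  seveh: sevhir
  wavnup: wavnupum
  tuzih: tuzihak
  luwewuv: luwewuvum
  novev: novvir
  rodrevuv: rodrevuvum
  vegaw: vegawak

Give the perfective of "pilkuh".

pilkuhum

novev and rodrevuv both end in -v yet inflect differently (novvir, rodrevuvum), so the final letter is not what conditions the rule; the last vowel is.
"pilkuh" has last vowel 'u'. The stems whose last vowel is 'u' (wavnup → wavnupum, rodrevuv → rodrevuvum, luwewuv → luwewuvum) add -um.
So pilkuh → pilkuhum.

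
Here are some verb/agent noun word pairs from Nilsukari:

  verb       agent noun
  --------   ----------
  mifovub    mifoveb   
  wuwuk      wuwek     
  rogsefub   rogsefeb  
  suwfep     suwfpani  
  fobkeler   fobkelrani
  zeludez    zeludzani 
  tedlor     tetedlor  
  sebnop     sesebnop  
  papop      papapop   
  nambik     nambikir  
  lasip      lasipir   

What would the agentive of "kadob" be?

fobkeler and tedlor both end in -r yet inflect differently (fobkelrani, tetedlor), so the final letter is not what conditions the rule; the last vowel is.
"kadob" has last vowel 'o'. The stems whose last vowel is 'o' (tedlor → tetedlor, sebnop → sesebnop, papop → papapop) repeat the first consonant+vowel as a prefix.
So kadob → kakadob.

kakadob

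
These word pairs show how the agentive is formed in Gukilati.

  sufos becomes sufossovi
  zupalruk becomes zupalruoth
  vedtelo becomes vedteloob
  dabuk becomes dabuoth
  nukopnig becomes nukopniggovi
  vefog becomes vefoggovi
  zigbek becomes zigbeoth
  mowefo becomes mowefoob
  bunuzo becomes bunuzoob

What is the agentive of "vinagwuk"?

"vinagwuk" ends in -k. The stems ending in -k (zigbek → zigbeoth, zupalruk → zupalruoth, dabuk → dabuoth) drop the final letter and add -oth.
The other patterns: stems ending in -o add -ob; stems ending in -g or -s double the final consonant and add -ovi.
So vinagwuk → vinagwuoth.

vinagwuoth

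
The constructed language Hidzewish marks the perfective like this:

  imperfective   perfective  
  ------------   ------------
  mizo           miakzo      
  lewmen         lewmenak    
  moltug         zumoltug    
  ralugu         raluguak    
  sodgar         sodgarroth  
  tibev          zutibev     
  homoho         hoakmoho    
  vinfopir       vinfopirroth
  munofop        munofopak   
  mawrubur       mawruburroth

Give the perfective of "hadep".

hadepak

mawrubur and moltug both have last vowel 'u' yet inflect differently (mawruburroth, zumoltug), so the last vowel is not what conditions the rule; the final letter is.
"hadep" ends in -p. The one such stem in the data (munofop → munofopak) adds -ak, so the same rule applies.
The other patterns: stems ending in -r double the final consonant and add -oth; stems ending in -o insert -ak- after the first vowel; stems ending in -g or -v add the prefix zu-.
So hadep → hadepak.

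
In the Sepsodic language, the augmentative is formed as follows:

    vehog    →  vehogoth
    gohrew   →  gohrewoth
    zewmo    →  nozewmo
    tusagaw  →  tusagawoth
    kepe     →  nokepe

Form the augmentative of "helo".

nohelo

"helo" ends in a vowel. The stems ending in a vowel (kepe → nokepe, zewmo → nozewmo) add the prefix no-.
The other pattern: stems ending in a consonant add -oth.
So helo → nohelo.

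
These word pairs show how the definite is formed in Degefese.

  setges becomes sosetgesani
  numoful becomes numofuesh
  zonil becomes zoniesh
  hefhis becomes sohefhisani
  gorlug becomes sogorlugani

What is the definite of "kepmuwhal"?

"kepmuwhal" ends in -l. The stems ending in -l (numoful → numofuesh, zonil → zoniesh) drop the final letter and add -esh.
The other pattern: stems ending in -g or -s add so- … -ani around the stem.
So kepmuwhal → kepmuwhaesh.

kepmuwhaesh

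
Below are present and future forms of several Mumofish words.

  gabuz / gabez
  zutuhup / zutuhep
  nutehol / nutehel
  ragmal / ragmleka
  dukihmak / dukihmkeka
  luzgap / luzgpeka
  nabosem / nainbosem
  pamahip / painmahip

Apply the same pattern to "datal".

nutehol and ragmal both end in -l yet inflect differently (nutehel, ragmleka), so the final letter is not what conditions the rule; the last vowel is.
"datal" has last vowel 'a'. The stems whose last vowel is 'a' (ragmal → ragmleka, dukihmak → dukihmkeka, luzgap → luzgpeka) delete the last vowel and add -eka.
The other patterns: stems whose last vowel is 'o' or 'u' change the last vowel to 'e'; stems whose last vowel is 'e' or 'i' insert -in- after the first vowel.
So datal → datleka.

datleka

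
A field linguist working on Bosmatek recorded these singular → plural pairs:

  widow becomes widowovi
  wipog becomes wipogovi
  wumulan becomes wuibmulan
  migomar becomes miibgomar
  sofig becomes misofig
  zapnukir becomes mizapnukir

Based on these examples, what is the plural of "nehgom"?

wipog and sofig both end in -g yet inflect differently (wipogovi, misofig), so the final letter is not what conditions the rule; the last vowel is.
"nehgom" has last vowel 'o'. The stems whose last vowel is 'o' (widow → widowovi, wipog → wipogovi) add -ovi.
The other patterns: stems whose last vowel is 'a' insert -ib- after the first vowel; stems whose last vowel is 'i' add the prefix mi-.
So nehgom → nehgomovi.

nehgomovi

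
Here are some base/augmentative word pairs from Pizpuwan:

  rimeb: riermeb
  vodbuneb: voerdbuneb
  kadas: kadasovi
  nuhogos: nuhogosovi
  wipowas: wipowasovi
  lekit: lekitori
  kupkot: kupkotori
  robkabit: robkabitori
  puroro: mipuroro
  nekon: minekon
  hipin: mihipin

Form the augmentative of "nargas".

nargasovi

nuhogos and kupkot both have last vowel 'o' yet inflect differently (nuhogosovi, kupkotori), so the last vowel is not what conditions the rule; the final letter is.
"nargas" ends in -s. The stems ending in -s (kadas → kadasovi, nuhogos → nuhogosovi, wipowas → wipowasovi) add -ovi.
The other patterns: stems ending in -b insert -er- after the first vowel; stems ending in -t add -ori; stems ending in -n or -o add the prefix mi-.
So nargas → nargasovi.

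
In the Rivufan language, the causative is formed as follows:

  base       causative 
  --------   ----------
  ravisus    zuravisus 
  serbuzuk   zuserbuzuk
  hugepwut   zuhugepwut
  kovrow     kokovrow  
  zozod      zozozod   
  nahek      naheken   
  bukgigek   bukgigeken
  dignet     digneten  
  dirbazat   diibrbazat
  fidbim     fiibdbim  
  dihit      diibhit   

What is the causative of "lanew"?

lanewen

"lanew" has last vowel 'e'. The stems whose last vowel is 'e' (nahek → naheken, bukgigek → bukgigeken, dignet → digneten) add -en.
So lanew → lanewen.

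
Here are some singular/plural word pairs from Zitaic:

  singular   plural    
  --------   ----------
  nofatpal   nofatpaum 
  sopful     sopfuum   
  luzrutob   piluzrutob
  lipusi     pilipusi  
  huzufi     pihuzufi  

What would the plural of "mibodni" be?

pimibodni

"mibodni" ends in -i. The stems ending in -i (lipusi → pilipusi, huzufi → pihuzufi) add the prefix pi-.
The other pattern: stems ending in -l drop the final letter and add -um.
So mibodni → pimibodni.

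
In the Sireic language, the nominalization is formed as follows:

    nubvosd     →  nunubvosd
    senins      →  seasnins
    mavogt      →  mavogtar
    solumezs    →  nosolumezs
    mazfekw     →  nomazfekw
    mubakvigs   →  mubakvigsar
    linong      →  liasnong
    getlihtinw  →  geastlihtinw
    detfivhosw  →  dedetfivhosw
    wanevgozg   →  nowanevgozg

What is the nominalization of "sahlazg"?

mubakvigs and senins both end in -s yet inflect differently (mubakvigsar, seasnins), so the final letter is not what conditions the rule; the second-to-last letter is.
"sahlazg" has second-to-last letter 'z'. The stems whose second-to-last letter is 'z' (wanevgozg → nowanevgozg, solumezs → nosolumezs) add the prefix no-.
The other patterns: stems whose second-to-last letter is 'g' add -ar; stems whose second-to-last letter is 'n' insert -as- after the first vowel; stems whose second-to-last letter is 's' repeat the first consonant+vowel as a prefix.
So sahlazg → nosahlazg.

nosahlazg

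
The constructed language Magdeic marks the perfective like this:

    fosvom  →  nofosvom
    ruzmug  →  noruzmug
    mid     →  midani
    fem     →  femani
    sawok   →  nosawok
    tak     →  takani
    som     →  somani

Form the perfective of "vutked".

tak and sawok both end in -k yet inflect differently (takani, nosawok), so the final letter is not what conditions the rule; the number of vowels is.
"vutked" has 2 vowels. The stems with 2 vowels (sawok → nosawok, fosvom → nofosvom, ruzmug → noruzmug) add the prefix no-.
The other pattern: stems with 1 vowel add -ani.
So vutked → novutked.

novutked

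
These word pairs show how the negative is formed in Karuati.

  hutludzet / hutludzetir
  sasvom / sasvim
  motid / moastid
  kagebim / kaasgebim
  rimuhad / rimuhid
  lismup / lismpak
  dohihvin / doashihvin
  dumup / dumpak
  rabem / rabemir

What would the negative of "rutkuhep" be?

rabem and kagebim both end in -m yet inflect differently (rabemir, kaasgebim), so the final letter is not what conditions the rule; the last vowel is.
"rutkuhep" has last vowel 'e'. The stems whose last vowel is 'e' (hutludzet → hutludzetir, rabem → rabemir) add -ir.
The other patterns: stems whose last vowel is 'i' insert -as- after the first vowel; stems whose last vowel is 'u' delete the last vowel and add -ak; stems whose last vowel is 'a' or 'o' change the last vowel to 'i'.
So rutkuhep → rutkuhepir.

rutkuhepir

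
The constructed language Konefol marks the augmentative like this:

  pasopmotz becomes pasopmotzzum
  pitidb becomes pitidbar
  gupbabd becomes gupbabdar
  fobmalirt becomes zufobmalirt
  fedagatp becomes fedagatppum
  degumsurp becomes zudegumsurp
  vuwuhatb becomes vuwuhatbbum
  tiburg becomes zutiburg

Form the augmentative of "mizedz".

mizedzar

"mizedz" has second-to-last letter 'd'. The one such stem in the data (pitidb → pitidbar) adds -ar, so the same rule applies.
The other patterns: stems whose second-to-last letter is 'r' add the prefix zu-; stems whose second-to-last letter is 't' double the final consonant and add -um.
So mizedz → mizedzar.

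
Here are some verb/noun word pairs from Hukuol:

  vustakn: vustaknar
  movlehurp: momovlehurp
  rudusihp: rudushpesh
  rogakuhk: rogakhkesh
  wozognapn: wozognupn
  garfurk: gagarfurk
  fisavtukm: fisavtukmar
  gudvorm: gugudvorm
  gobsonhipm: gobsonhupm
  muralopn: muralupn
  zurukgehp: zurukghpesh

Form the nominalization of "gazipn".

fisavtukm and gobsonhipm both end in -m yet inflect differently (fisavtukmar, gobsonhupm), so the final letter is not what conditions the rule; the second-to-last letter is.
"gazipn" has second-to-last letter 'p'. The stems whose second-to-last letter is 'p' (gobsonhipm → gobsonhupm, muralopn → muralupn, wozognapn → wozognupn) change the last vowel to 'u'.
So gazipn → gazupn.

gazupn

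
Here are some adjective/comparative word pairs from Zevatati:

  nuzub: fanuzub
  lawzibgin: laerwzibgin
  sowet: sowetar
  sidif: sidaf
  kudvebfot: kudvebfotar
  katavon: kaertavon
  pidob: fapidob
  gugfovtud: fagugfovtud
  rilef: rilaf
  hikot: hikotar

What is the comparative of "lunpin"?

sidif and lawzibgin both have last vowel 'i' yet inflect differently (sidaf, laerwzibgin), so the last vowel is not what conditions the rule; the final letter is.
"lunpin" ends in -n. The stems ending in -n (lawzibgin → laerwzibgin, katavon → kaertavon) insert -er- after the first vowel.
So lunpin → luernpin.

luernpin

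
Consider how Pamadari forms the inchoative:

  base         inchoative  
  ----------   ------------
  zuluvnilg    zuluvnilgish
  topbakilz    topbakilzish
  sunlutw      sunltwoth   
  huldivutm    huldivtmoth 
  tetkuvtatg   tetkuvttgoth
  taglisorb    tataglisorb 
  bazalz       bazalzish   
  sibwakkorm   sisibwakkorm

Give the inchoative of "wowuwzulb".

sibwakkorm and huldivutm both end in -m yet inflect differently (sisibwakkorm, huldivtmoth), so the final letter is not what conditions the rule; the second-to-last letter is.
"wowuwzulb" has second-to-last letter 'l'. The stems whose second-to-last letter is 'l' (bazalz → bazalzish, zuluvnilg → zuluvnilgish, topbakilz → topbakilzish) add -ish.
The other patterns: stems whose second-to-last letter is 'r' repeat the first consonant+vowel as a prefix; stems whose second-to-last letter is 't' delete the last vowel and add -oth.
So wowuwzulb → wowuwzulbish.

wowuwzulbish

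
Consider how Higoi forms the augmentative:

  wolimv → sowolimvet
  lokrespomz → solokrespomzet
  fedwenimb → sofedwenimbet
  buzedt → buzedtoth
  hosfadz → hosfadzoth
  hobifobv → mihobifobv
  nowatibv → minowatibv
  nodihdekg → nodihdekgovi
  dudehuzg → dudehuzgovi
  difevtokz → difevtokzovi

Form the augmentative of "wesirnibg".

lokrespomz and hosfadz both end in -z yet inflect differently (solokrespomzet, hosfadzoth), so the final letter is not what conditions the rule; the second-to-last letter is.
"wesirnibg" has second-to-last letter 'b'. The stems whose second-to-last letter is 'b' (hobifobv → mihobifobv, nowatibv → minowatibv) add the prefix mi-.
So wesirnibg → miwesirnibg.

miwesirnibg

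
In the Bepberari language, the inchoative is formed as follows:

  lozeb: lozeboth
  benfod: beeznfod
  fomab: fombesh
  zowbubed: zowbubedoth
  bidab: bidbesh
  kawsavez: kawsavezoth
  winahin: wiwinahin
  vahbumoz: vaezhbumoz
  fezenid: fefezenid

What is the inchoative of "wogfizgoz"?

benfod and fezenid both end in -d yet inflect differently (beeznfod, fefezenid), so the final letter is not what conditions the rule; the last vowel is.
"wogfizgoz" has last vowel 'o'. The stems whose last vowel is 'o' (benfod → beeznfod, vahbumoz → vaezhbumoz) insert -ez- after the first vowel.
The other patterns: stems whose last vowel is 'i' repeat the first consonant+vowel as a prefix; stems whose last vowel is 'e' add -oth; stems whose last vowel is 'a' delete the last vowel and add -esh.
So wogfizgoz → woezgfizgoz.

woezgfizgoz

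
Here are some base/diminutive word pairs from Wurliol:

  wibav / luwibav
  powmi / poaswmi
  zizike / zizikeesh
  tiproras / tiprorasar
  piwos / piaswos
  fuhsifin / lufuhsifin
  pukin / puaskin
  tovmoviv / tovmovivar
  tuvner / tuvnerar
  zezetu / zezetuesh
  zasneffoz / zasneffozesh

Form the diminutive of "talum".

piwos and tiproras both end in -s yet inflect differently (piaswos, tiprorasar), so the final letter is not what conditions the rule; the first letter is.
"talum" begins with t-. The stems beginning with t- (tuvner → tuvnerar, tiproras → tiprorasar, tovmoviv → tovmovivar) add -ar.
The other patterns: stems beginning with z- add -esh; stems beginning with p- insert -as- after the first vowel; stems beginning with f- or w- add the prefix lu-.
So talum → talumar.

talumar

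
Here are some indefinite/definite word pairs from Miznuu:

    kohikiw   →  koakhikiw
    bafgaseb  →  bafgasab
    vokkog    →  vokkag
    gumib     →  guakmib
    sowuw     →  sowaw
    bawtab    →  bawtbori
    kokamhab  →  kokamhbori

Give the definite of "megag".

meggori

"megag" has last vowel 'a'. The stems whose last vowel is 'a' (bawtab → bawtbori, kokamhab → kokamhbori) delete the last vowel and add -ori.
So megag → meggori.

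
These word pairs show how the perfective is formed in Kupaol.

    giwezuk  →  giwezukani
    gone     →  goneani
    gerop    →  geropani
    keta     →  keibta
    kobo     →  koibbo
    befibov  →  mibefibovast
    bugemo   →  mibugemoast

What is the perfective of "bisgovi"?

kobo and bugemo both end in -o yet inflect differently (koibbo, mibugemoast), so the final letter is not what conditions the rule; the first letter is.
"bisgovi" begins with b-. The stems beginning with b- (befibov → mibefibovast, bugemo → mibugemoast) add mi- … -ast around the stem.
So bisgovi → mibisgoviast.

mibisgoviast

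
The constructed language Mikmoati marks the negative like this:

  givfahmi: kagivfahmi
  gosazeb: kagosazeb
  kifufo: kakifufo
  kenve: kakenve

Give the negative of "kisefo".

kakisefo

Every pair shown (givfahmi → kagivfahmi, gosazeb → kagosazeb, kifufo → kakifufo, …) follows the same rule: add the prefix ka-.
So kisefo → kakisefo.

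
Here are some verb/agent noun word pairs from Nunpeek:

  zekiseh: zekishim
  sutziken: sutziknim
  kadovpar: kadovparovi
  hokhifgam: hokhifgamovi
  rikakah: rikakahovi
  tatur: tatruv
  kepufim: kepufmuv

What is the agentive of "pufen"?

pufnim

zekiseh and rikakah both end in -h yet inflect differently (zekishim, rikakahovi), so the final letter is not what conditions the rule; the last vowel is.
"pufen" has last vowel 'e'. The stems whose last vowel is 'e' (zekiseh → zekishim, sutziken → sutziknim) delete the last vowel and add -im.
So pufen → pufnim.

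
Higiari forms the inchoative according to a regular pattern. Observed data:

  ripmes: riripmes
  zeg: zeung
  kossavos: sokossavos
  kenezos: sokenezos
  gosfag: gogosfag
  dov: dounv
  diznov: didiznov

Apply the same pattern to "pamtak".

papamtak

zeg and gosfag both end in -g yet inflect differently (zeung, gogosfag), so the final letter is not what conditions the rule; the number of vowels is.
"pamtak" has 2 vowels. The stems with 2 vowels (gosfag → gogosfag, diznov → didiznov, ripmes → riripmes) repeat the first consonant+vowel as a prefix.
So pamtak → papamtak.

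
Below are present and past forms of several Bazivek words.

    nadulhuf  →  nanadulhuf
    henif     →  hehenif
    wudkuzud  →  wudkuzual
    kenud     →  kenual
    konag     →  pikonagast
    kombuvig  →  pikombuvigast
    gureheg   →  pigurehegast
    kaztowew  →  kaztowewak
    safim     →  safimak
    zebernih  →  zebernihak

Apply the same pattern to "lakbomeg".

pilakbomegast

nadulhuf and wudkuzud both have last vowel 'u' yet inflect differently (nanadulhuf, wudkuzual), so the last vowel is not what conditions the rule; the final letter is.
"lakbomeg" ends in -g. The stems ending in -g (konag → pikonagast, kombuvig → pikombuvigast, gureheg → pigurehegast) add pi- … -ast around the stem.
The other patterns: stems ending in -f repeat the first consonant+vowel as a prefix; stems ending in -d drop the final letter and add -al; stems ending in -h, -m or -w add -ak.
So lakbomeg → pilakbomegast.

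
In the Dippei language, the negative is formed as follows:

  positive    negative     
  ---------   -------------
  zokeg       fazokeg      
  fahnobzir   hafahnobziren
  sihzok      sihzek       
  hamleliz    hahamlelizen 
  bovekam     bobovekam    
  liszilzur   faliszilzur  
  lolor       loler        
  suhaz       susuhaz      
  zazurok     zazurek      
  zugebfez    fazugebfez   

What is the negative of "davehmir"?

liszilzur and lolor both end in -r yet inflect differently (faliszilzur, loler), so the final letter is not what conditions the rule; the last vowel is.
"davehmir" has last vowel 'i'. The stems whose last vowel is 'i' (hamleliz → hahamlelizen, fahnobzir → hafahnobziren) add ha- … -en around the stem.
So davehmir → hadavehmiren.

hadavehmiren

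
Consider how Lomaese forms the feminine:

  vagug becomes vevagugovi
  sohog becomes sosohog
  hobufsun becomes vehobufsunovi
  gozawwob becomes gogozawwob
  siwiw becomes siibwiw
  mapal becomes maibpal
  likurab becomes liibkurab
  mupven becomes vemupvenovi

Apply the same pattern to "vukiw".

vuibkiw

vagug and sohog both end in -g yet inflect differently (vevagugovi, sosohog), so the final letter is not what conditions the rule; the last vowel is.
"vukiw" has last vowel 'i'. The one such stem in the data (siwiw → siibwiw) inserts -ib- after the first vowel (as do likurab, mapal), so the same rule applies.
So vukiw → vuibkiw.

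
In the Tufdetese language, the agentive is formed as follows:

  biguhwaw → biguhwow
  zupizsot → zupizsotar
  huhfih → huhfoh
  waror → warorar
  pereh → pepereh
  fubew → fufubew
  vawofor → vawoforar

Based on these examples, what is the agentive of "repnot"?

repnotar

fubew and biguhwaw both end in -w yet inflect differently (fufubew, biguhwow), so the final letter is not what conditions the rule; the last vowel is.
"repnot" has last vowel 'o'. The stems whose last vowel is 'o' (zupizsot → zupizsotar, vawofor → vawoforar, waror → warorar) add -ar.
The other patterns: stems whose last vowel is 'e' repeat the first consonant+vowel as a prefix; stems whose last vowel is 'a' or 'i' change the last vowel to 'o'.
So repnot → repnotar.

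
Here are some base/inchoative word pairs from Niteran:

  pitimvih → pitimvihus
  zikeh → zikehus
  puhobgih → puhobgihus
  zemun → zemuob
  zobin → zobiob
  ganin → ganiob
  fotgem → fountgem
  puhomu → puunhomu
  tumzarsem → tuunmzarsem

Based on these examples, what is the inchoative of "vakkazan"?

"vakkazan" ends in -n. The stems ending in -n (zemun → zemuob, zobin → zobiob, ganin → ganiob) drop the final letter and add -ob.
The other patterns: stems ending in -h add -us; stems ending in -m or -u insert -un- after the first vowel.
So vakkazan → vakkazaob.

vakkazaob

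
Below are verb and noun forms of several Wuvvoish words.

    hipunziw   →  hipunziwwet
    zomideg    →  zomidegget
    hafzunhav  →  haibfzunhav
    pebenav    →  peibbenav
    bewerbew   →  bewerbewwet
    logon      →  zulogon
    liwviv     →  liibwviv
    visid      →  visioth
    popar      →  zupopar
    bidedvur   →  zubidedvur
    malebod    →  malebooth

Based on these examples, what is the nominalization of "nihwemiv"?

niibhwemiv

"nihwemiv" ends in -v. The stems ending in -v (pebenav → peibbenav, liwviv → liibwviv, hafzunhav → haibfzunhav) insert -ib- after the first vowel.
So nihwemiv → niibhwemiv.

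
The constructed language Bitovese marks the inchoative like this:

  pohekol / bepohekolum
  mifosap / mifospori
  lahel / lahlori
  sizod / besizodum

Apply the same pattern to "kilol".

pohekol and lahel both end in -l yet inflect differently (bepohekolum, lahlori), so the final letter is not what conditions the rule; the last vowel is.
"kilol" has last vowel 'o'. The stems whose last vowel is 'o' (sizod → besizodum, pohekol → bepohekolum) add be- … -um around the stem.
So kilol → bekilolum.

bekilolum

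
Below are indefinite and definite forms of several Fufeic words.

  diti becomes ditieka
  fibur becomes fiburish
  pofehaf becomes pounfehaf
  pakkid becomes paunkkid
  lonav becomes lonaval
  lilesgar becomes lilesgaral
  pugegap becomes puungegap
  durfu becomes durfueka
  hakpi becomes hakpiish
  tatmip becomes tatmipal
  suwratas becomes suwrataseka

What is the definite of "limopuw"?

limopuwal

tatmip and pugegap both end in -p yet inflect differently (tatmipal, puungegap), so the final letter is not what conditions the rule; the first letter is.
"limopuw" begins with l-. The stems beginning with l- (lilesgar → lilesgaral, lonav → lonaval) add -al.
So limopuw → limopuwal.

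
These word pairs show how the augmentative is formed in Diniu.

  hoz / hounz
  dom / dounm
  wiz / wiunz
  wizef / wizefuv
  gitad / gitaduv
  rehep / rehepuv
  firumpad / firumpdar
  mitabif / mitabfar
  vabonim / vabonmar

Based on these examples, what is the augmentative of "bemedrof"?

bemedrfar

gitad and firumpad both end in -d yet inflect differently (gitaduv, firumpdar), so the final letter is not what conditions the rule; the number of vowels is.
"bemedrof" has 3 vowels. The stems with 3 vowels (firumpad → firumpdar, mitabif → mitabfar, vabonim → vabonmar) delete the last vowel and add -ar.
So bemedrof → bemedrfar.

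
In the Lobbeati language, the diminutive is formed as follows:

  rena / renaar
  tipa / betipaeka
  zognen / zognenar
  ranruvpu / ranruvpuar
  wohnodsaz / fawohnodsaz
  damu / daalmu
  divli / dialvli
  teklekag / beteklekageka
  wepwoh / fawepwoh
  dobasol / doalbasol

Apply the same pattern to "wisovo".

fawisovo

damu and ranruvpu both end in -u yet inflect differently (daalmu, ranruvpuar), so the final letter is not what conditions the rule; the first letter is.
"wisovo" begins with w-. The stems beginning with w- (wohnodsaz → fawohnodsaz, wepwoh → fawepwoh) add the prefix fa-.
So wisovo → fawisovo.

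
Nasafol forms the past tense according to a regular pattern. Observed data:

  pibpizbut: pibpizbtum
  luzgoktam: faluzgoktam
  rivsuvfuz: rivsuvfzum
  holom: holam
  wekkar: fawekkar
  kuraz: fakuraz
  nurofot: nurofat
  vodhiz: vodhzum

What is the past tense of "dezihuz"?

"dezihuz" has last vowel 'u'. The stems whose last vowel is 'u' (rivsuvfuz → rivsuvfzum, pibpizbut → pibpizbtum) delete the last vowel and add -um.
The other patterns: stems whose last vowel is 'a' add the prefix fa-; stems whose last vowel is 'o' change the last vowel to 'a'.
So dezihuz → dezihzum.

dezihzum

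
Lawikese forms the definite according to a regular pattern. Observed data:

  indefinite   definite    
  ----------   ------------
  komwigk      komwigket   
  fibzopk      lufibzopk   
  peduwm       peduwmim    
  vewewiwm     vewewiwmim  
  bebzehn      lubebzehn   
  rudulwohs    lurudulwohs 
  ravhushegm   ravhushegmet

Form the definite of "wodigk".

wodigket

ravhushegm and vewewiwm both end in -m yet inflect differently (ravhushegmet, vewewiwmim), so the final letter is not what conditions the rule; the second-to-last letter is.
"wodigk" has second-to-last letter 'g'. The stems whose second-to-last letter is 'g' (komwigk → komwigket, ravhushegm → ravhushegmet) add -et.
So wodigk → wodigket.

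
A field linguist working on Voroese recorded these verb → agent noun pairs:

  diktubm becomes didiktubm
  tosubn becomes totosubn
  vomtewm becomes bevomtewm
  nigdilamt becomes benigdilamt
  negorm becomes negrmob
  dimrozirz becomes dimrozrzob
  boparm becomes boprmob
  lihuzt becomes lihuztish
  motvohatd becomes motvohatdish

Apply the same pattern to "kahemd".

bekahemd

diktubm and vomtewm both end in -m yet inflect differently (didiktubm, bevomtewm), so the final letter is not what conditions the rule; the second-to-last letter is.
"kahemd" has second-to-last letter 'm'. The one such stem in the data (nigdilamt → benigdilamt) adds the prefix be-, so the same rule applies.
The other patterns: stems whose second-to-last letter is 'b' repeat the first consonant+vowel as a prefix; stems whose second-to-last letter is 'r' delete the last vowel and add -ob; stems whose second-to-last letter is 't' or 'z' add -ish.
So kahemd → bekahemd.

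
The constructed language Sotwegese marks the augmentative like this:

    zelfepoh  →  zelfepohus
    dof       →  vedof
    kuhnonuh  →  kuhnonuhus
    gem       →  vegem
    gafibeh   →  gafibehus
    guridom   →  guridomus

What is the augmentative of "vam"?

gem and guridom both end in -m yet inflect differently (vegem, guridomus), so the final letter is not what conditions the rule; the number of vowels is.
"vam" has 1 vowel. The stems with 1 vowel (dof → vedof, gem → vegem) add the prefix ve-.
The other pattern: stems with 3 vowels add -us.
So vam → vevam.

vevam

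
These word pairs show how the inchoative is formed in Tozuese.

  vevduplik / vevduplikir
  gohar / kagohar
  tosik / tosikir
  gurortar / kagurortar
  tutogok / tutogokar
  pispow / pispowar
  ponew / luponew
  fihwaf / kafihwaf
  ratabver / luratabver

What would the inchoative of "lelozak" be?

ponew and pispow both end in -w yet inflect differently (luponew, pispowar), so the final letter is not what conditions the rule; the last vowel is.
"lelozak" has last vowel 'a'. The stems whose last vowel is 'a' (gurortar → kagurortar, fihwaf → kafihwaf, gohar → kagohar) add the prefix ka-.
The other patterns: stems whose last vowel is 'e' add the prefix lu-; stems whose last vowel is 'o' add -ar; stems whose last vowel is 'i' add -ir.
So lelozak → kalelozak.

kalelozak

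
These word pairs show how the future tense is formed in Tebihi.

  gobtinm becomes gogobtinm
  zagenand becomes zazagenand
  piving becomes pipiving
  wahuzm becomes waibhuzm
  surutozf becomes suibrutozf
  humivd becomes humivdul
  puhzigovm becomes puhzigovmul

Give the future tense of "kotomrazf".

koibtomrazf

gobtinm and wahuzm both end in -m yet inflect differently (gogobtinm, waibhuzm), so the final letter is not what conditions the rule; the second-to-last letter is.
"kotomrazf" has second-to-last letter 'z'. The stems whose second-to-last letter is 'z' (wahuzm → waibhuzm, surutozf → suibrutozf) insert -ib- after the first vowel.
So kotomrazf → koibtomrazf.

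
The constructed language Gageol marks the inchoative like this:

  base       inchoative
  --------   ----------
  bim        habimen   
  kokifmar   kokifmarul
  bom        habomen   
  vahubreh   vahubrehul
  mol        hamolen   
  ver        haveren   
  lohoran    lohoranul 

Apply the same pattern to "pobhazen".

pobhazenul

kokifmar and ver both end in -r yet inflect differently (kokifmarul, haveren), so the final letter is not what conditions the rule; the number of vowels is.
"pobhazen" has 3 vowels. The stems with 3 vowels (kokifmar → kokifmarul, lohoran → lohoranul, vahubreh → vahubrehul) add -ul.
The other pattern: stems with 1 vowel add ha- … -en around the stem.
So pobhazen → pobhazenul.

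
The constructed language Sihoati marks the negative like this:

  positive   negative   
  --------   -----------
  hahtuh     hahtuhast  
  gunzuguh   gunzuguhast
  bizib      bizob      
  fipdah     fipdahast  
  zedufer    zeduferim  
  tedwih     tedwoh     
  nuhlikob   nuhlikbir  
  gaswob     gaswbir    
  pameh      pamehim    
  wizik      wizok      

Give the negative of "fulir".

"fulir" has last vowel 'i'. The stems whose last vowel is 'i' (wizik → wizok, tedwih → tedwoh, bizib → bizob) change the last vowel to 'o'.
The other patterns: stems whose last vowel is 'o' delete the last vowel and add -ir; stems whose last vowel is 'e' add -im; stems whose last vowel is 'a' or 'u' add -ast.
So fulir → fulor.

fulor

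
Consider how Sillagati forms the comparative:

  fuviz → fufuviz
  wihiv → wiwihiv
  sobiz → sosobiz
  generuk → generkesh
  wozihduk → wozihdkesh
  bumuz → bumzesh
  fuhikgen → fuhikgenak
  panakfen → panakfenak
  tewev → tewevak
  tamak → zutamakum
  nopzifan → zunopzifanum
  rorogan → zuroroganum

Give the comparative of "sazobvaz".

zusazobvazum

"sazobvaz" has last vowel 'a'. The stems whose last vowel is 'a' (tamak → zutamakum, nopzifan → zunopzifanum, rorogan → zuroroganum) add zu- … -um around the stem.
The other patterns: stems whose last vowel is 'i' repeat the first consonant+vowel as a prefix; stems whose last vowel is 'u' delete the last vowel and add -esh; stems whose last vowel is 'e' add -ak.
So sazobvaz → zusazobvazum.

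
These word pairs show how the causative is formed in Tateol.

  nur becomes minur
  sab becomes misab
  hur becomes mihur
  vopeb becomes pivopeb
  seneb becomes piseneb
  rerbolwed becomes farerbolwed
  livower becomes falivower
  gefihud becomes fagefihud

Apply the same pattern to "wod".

miwod

sab and vopeb both end in -b yet inflect differently (misab, pivopeb), so the final letter is not what conditions the rule; the number of vowels is.
"wod" has 1 vowel. The stems with 1 vowel (nur → minur, sab → misab, hur → mihur) add the prefix mi-.
The other patterns: stems with 2 vowels add the prefix pi-; stems with 3 vowels add the prefix fa-.
So wod → miwod.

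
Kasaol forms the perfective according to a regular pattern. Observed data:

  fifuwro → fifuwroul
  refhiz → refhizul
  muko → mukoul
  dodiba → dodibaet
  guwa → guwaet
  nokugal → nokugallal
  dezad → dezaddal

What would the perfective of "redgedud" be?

"redgedud" ends in -d. The one such stem in the data (dezad → dezaddal) doubles the final consonant and adds -al (as does nokugal), so the same rule applies.
The other patterns: stems ending in -o or -z add -ul; stems ending in -a add -et.
So redgedud → redgeduddal.

redgeduddal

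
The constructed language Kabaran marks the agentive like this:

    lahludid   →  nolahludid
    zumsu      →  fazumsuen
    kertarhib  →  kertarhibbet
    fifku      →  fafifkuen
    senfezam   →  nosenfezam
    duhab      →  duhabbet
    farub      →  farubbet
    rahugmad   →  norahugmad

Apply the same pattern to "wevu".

zumsu and farub both have last vowel 'u' yet inflect differently (fazumsuen, farubbet), so the last vowel is not what conditions the rule; the final letter is.
"wevu" ends in -u. The stems ending in -u (zumsu → fazumsuen, fifku → fafifkuen) add fa- … -en around the stem.
The other patterns: stems ending in -b double the final consonant and add -et; stems ending in -d or -m add the prefix no-.
So wevu → fawevuen.

fawevuen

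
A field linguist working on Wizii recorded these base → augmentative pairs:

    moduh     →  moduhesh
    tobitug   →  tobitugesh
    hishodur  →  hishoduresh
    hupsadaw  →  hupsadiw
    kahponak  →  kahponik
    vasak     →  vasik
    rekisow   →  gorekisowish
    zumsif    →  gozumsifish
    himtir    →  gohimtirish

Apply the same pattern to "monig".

gomonigish

"monig" has last vowel 'i'. The stems whose last vowel is 'i' (zumsif → gozumsifish, himtir → gohimtirish) add go- … -ish around the stem.
The other patterns: stems whose last vowel is 'u' add -esh; stems whose last vowel is 'a' change the last vowel to 'i'.
So monig → gomonigish.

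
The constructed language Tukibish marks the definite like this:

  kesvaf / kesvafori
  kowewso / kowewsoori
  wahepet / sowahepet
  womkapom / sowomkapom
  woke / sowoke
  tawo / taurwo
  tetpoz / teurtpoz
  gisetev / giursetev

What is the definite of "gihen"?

giurhen

"gihen" begins with g-. The one such stem in the data (gisetev → giursetev) inserts -ur- after the first vowel (as do tawo, tetpoz), so the same rule applies.
The other patterns: stems beginning with k- add -ori; stems beginning with w- add the prefix so-.
So gihen → giurhen.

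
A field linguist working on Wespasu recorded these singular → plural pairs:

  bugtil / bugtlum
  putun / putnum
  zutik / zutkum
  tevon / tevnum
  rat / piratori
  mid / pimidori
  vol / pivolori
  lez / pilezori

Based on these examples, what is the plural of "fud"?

pifudori

"fud" has 1 vowel. The stems with 1 vowel (rat → piratori, mid → pimidori, vol → pivolori) add pi- … -ori around the stem.
So fud → pifudori.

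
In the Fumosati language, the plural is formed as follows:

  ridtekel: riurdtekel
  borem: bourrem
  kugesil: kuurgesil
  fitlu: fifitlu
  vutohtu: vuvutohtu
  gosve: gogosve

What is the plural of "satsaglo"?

ridtekel and gosve both have last vowel 'e' yet inflect differently (riurdtekel, gogosve), so the last vowel is not what conditions the rule; whether the stem ends in a vowel or a consonant is.
"satsaglo" ends in a vowel. The stems ending in a vowel (fitlu → fifitlu, vutohtu → vuvutohtu, gosve → gogosve) repeat the first consonant+vowel as a prefix.
The other pattern: stems ending in a consonant insert -ur- after the first vowel.
So satsaglo → sasatsaglo.

sasatsaglo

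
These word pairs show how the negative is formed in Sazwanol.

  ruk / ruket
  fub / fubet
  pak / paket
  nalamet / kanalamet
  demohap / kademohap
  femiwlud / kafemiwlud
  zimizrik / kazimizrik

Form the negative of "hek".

ruk and zimizrik both end in -k yet inflect differently (ruket, kazimizrik), so the final letter is not what conditions the rule; the number of vowels is.
"hek" has 1 vowel. The stems with 1 vowel (ruk → ruket, fub → fubet, pak → paket) add -et.
So hek → heket.

heket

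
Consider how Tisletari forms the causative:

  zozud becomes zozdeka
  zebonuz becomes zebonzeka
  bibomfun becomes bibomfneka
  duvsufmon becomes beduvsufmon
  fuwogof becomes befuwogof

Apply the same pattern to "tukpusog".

betukpusog

bibomfun and duvsufmon both end in -n yet inflect differently (bibomfneka, beduvsufmon), so the final letter is not what conditions the rule; the last vowel is.
"tukpusog" has last vowel 'o'. The stems whose last vowel is 'o' (duvsufmon → beduvsufmon, fuwogof → befuwogof) add the prefix be-.
The other pattern: stems whose last vowel is 'u' delete the last vowel and add -eka.
So tukpusog → betukpusog.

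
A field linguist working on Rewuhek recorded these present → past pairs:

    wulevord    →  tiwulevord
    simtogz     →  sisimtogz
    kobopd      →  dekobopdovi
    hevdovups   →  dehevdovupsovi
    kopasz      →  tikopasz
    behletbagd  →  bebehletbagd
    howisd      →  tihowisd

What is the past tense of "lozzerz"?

"lozzerz" has second-to-last letter 'r'. The one such stem in the data (wulevord → tiwulevord) adds the prefix ti-, so the same rule applies.
The other patterns: stems whose second-to-last letter is 'p' add de- … -ovi around the stem; stems whose second-to-last letter is 'g' repeat the first consonant+vowel as a prefix.
So lozzerz → tilozzerz.

tilozzerz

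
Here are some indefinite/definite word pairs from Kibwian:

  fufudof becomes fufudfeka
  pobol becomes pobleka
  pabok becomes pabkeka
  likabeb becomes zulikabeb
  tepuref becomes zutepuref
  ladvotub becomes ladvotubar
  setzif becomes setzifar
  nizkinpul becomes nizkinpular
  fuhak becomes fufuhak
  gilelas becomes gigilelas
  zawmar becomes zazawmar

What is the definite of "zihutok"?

fufudof and tepuref both end in -f yet inflect differently (fufudfeka, zutepuref), so the final letter is not what conditions the rule; the last vowel is.
"zihutok" has last vowel 'o'. The stems whose last vowel is 'o' (fufudof → fufudfeka, pobol → pobleka, pabok → pabkeka) delete the last vowel and add -eka.
So zihutok → zihutkeka.

zihutkeka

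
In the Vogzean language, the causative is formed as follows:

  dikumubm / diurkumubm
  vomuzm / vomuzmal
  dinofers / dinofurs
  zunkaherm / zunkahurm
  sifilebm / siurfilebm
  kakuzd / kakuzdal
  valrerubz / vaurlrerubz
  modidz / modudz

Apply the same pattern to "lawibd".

vomuzm and sifilebm both end in -m yet inflect differently (vomuzmal, siurfilebm), so the final letter is not what conditions the rule; the second-to-last letter is.
"lawibd" has second-to-last letter 'b'. The stems whose second-to-last letter is 'b' (valrerubz → vaurlrerubz, sifilebm → siurfilebm, dikumubm → diurkumubm) insert -ur- after the first vowel.
The other patterns: stems whose second-to-last letter is 'z' add -al; stems whose second-to-last letter is 'd' or 'r' change the last vowel to 'u'.
So lawibd → laurwibd.

laurwibd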